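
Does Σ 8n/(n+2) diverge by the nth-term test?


lim(n→∞) 8n/(n+2) = 8/1 = 8  (divide numerator and denominator by n)
lim aₙ = 8 ≠ 0 → series DIVERGES

Diverges (lim aₙ = 8 ≠ 0)


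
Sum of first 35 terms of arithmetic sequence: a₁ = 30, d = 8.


aₙ = 30 + (35-1)×8 = 302
Sₙ = n(a₁+aₙ)/2 = 35×(30+302)/2
= 35×332/2 = 5810

S_35 = 5810


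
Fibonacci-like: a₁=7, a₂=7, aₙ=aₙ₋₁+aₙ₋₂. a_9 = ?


Computing iteratively: 7, 7, 14, 21, 35, 56, 91, 147, 238
a_9 = 238

a_9 = 238


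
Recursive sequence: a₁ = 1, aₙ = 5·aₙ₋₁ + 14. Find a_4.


Computing step by step:
a_1 = 1
a_2 = 19
a_3 = 109
a_4 = 559


a_4 = 559


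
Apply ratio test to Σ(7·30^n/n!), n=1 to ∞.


aₙ = 7·30^n/n!
a_{n+1}/aₙ = 30^(n+1)/(n+1)! × n!/30^n  (constant 7 cancels)
= 30/(n+1)
L = lim(n→∞) 30/(n+1) = 0
L < 1 → series CONVERGES

Converges (ratio test: L = 0 < 1)


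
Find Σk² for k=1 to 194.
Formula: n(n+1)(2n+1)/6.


n = 194
n(n+1)(2n+1)/6 = 194×195×389/6
= 14715870/6 = 2452645

Σk² = 2452645


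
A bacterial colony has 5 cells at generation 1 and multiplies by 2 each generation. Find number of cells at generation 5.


aₙ = a₁·r^(n-1)
= 5×2^4
= 5×16
= 80

a_5 = 80


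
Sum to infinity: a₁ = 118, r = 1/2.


S∞ = a₁/(1-r) = 118/(1 - 1/2)
= 118/(1/2)
= 236

S∞ = 236


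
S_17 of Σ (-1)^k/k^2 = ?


S = -1 + 1/4 - 1/9 + 1/16 - 1/25 + 1/36 - 1/49 + 1/64 ± ...
= -0.8241
(Full series converges to -π²/12 ≈ -0.8225)

S_17 = -0.8241


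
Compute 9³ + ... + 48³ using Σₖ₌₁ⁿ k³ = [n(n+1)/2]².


Σₖ₌9^48 k³ = [48·49/2]² − [8·9/2]²
= 1382976 − 1296 = 1381680

Σk³ = 1381680


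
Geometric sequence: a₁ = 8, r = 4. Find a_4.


aₙ = a₁·r^(n-1)
= 8×4^3
= 8×64
= 512

a_4 = 512


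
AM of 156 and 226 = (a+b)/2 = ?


AM = (156 + 226)/2 = 382/2 = 191

AM = 191


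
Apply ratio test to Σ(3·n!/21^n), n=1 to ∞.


aₙ = 3·n!/21^n
a_{n+1}/aₙ = (n+1)!/21^(n+1) × 21^n/n!  (constant 3 cancels)
= (n+1)/21
L = lim(n→∞) (n+1)/21 = ∞
L > 1 → series DIVERGES

Diverges (ratio test: L = ∞ > 1)


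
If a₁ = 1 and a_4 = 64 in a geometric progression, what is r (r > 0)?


r^(n-1) = aₙ/a₁
r^3 = 64/1 = 64
r = 64^(1/3)
= 4

r = 4


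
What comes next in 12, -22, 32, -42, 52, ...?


Pattern: alternating sign, magnitude arithmetic (d=10)
Terms: 12, -22, 32, -42, 52
Next term = -62

Next term = -62


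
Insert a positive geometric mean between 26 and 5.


GM = √(26×5) = √130 = 11.4018

GM = 11.4018


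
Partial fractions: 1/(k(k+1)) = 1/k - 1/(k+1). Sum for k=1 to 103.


1/(k(k+1)) = 1/k - 1/(k+1) (partial fractions)
Telescoping: Σ = 1 - 1/104 = 103/104

Sum = 103/104


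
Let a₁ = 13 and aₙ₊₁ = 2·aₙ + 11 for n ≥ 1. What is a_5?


Computing step by step:
a_1 = 13
a_2 = 37
a_3 = 85
a_4 = 181
a_5 = 373


a_5 = 373


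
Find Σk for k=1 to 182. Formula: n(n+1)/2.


n(n+1)/2 = 182×183/2 = 33306/2 = 16653

Σk = 16653


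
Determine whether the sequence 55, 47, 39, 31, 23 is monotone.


Differences: -8, -8, -8, -8
All differences < 0 → strictly DECREASING

Monotonically decreasing


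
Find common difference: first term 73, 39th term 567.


d = (aₙ - a₁)/(n-1)
= (567 - 73)/(39-1)
= 494/38 = 13

d = 13


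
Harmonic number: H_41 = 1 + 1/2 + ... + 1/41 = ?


H_41 = 1/1 + 1/2 + 1/3 + ... + 1/41
= 85691034670497533/19914562703599200
≈ 4.3029

H_41 = 85691034670497533/19914562703599200 ≈ 4.3029


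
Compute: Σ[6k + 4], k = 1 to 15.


Σ(6k+4) = 6·Σk + 4·n
= 6·120 + 4·15
= 720 + 60 = 780

Σ = 780


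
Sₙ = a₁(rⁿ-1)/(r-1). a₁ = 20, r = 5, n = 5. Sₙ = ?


Sₙ = 20×(5^5 - 1)/(5 - 1)
= 20×(3125 - 1)/4
= 20×3124/4
= 15620

S_5 = 15620


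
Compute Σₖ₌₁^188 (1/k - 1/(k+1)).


Telescoping: adjacent terms cancel.
= 1/1 - 1/189
= 1 - 1/189 = 188/189

Sum = 188/189


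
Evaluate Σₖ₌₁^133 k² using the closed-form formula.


n = 133
n(n+1)(2n+1)/6 = 133×134×267/6
= 4758474/6 = 793079

Σk² = 793079


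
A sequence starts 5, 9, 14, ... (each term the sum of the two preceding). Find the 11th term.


Computing iteratively: 5, 9, 14, 23, 37, 60, 97, 157, 254, 411, 665
a_11 = 665

a_11 = 665


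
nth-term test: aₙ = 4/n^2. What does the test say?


lim(n→∞) 4/n^2 = 0
lim aₙ = 0 → nth-term test is INCONCLUSIVE
(Need other tests; this is actually a convergent p-series with p=2 > 1)

Inconclusive (lim aₙ = 0; need another test)


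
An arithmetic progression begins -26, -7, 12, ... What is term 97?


aₙ = a₁ + (n-1)d
= -26 + (97-1)×19
= -26 + 1824
= 1798

a_97 = 1798


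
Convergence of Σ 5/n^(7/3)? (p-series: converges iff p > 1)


p-series test: Σ c/n^p converges if p > 1, diverges if p ≤ 1 (constant c > 0 doesn't affect convergence).
p = 7/3
7/3 > 1 → CONVERGES

Converges (p = 7/3 > 1)


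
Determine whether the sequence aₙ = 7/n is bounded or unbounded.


a₁ = 7, a₂ = 7/2, a₃ = 7/3, ...
0 < aₙ ≤ 7 for all n ≥ 1
Lower bound: 0, Upper bound: 7
The sequence IS bounded

Bounded (0 < aₙ ≤ 7)


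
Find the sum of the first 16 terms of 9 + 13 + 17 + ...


aₙ = 9 + (16-1)×4 = 69
Sₙ = n(a₁+aₙ)/2 = 16×(9+69)/2
= 16×78/2 = 624

S_16 = 624


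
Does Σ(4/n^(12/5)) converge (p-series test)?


p-series test: Σ c/n^p converges if p > 1, diverges if p ≤ 1 (constant c > 0 doesn't affect convergence).
p = 12/5
12/5 > 1 → CONVERGES

Converges (p = 12/5 > 1)


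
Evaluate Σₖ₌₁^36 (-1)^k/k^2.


S = -1 + 1/4 - 1/9 + 1/16 - 1/25 + 1/36 - 1/49 + 1/64 ± ...
= -0.8221
(Full series converges to -π²/12 ≈ -0.8225)

S_36 = -0.8221


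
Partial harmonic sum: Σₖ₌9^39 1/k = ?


Σₖ₌9^39 1/k = 1/9 + 1/10 + 1/11 + ... + 1/39
= 106559278991299/69388720221600
≈ 1.5357

Sum = 106559278991299/69388720221600 ≈ 1.5357


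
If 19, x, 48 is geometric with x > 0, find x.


GM = √(19×48) = √912 = 30.1993

GM = 30.1993


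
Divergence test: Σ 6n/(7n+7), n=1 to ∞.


lim(n→∞) 6n/(7n+7) = 6/7 = 6/7  (divide numerator and denominator by n)
lim aₙ = 6/7 ≠ 0 → series DIVERGES

Diverges (lim aₙ = 6/7 ≠ 0)


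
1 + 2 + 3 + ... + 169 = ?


n(n+1)/2 = 169×170/2 = 28730/2 = 14365

Σk = 14365


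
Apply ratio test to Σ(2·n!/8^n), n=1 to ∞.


aₙ = 2·n!/8^n
a_{n+1}/aₙ = (n+1)!/8^(n+1) × 8^n/n!  (constant 2 cancels)
= (n+1)/8
L = lim(n→∞) (n+1)/8 = ∞
L > 1 → series DIVERGES

Diverges (ratio test: L = ∞ > 1)


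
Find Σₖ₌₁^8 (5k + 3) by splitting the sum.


Σ(5k+3) = 5·Σk + 3·n
= 5·36 + 3·8
= 180 + 24 = 204

Σ = 204


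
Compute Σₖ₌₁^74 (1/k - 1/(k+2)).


Telescoping with gap 2: two head and two tail terms survive.
= (1 + 1/2) - (1/75 + 1/76)
= 3/2 - 1/75 - 1/76 = 8399/5700

Sum = 8399/5700


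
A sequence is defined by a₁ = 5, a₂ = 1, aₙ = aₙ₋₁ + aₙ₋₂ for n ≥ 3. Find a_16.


Computing iteratively: 5, 1, 6, 7, 13, 20, 33, 53, 86, 139, 225, 364, ...
a_16 = 2495

a_16 = 2495


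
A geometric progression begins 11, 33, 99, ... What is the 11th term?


aₙ = a₁·r^(n-1)
= 11×3^10
= 11×59049
= 649539

a_11 = 649539


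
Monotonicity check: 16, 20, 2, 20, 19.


Differences: 4, -18, 18, -1
Difference at position 1 is +4 (> 0) but position 2 is -18 (< 0) — sequence both rises and falls
→ NOT monotonic

Not monotonic


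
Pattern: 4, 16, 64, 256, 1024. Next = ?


Pattern: geometric (r=4)
Terms: 4, 16, 64, 256, 1024
Next term = 4096

Next term = 4096


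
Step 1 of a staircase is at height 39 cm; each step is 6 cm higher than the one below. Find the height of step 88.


aₙ = a₁ + (n-1)d
= 39 + (88-1)×6
= 39 + 522
= 561

a_88 = 561


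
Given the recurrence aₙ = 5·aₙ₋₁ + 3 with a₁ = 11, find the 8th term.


Computing step by step:
a_1 = 11
a_2 = 58
a_3 = 293
a_4 = 1468
a_5 = 7343
a_6 = 36718
a_7 = 183593
a_8 = 917968


a_8 = 917968


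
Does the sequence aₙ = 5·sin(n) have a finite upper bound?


For all n, -1 ≤ sin(n) ≤ 1, so -5 ≤ 5·sin(n) ≤ 5
Lower bound: -5, Upper bound: 5
The sequence IS bounded

Bounded (-5 ≤ aₙ ≤ 5)


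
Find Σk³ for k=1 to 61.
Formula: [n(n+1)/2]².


n(n+1)/2 = 61×62/2 = 1891
Σk³ = 1891² = 3575881

Σk³ = 3575881


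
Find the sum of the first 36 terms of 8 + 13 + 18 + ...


aₙ = 8 + (36-1)×5 = 183
Sₙ = n(a₁+aₙ)/2 = 36×(8+183)/2
= 36×191/2 = 3438

S_36 = 3438


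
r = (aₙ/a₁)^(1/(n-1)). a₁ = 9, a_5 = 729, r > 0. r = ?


r^(n-1) = aₙ/a₁
r^4 = 729/9 = 81
r = 81^(1/4)
= ±3; taking r > 0 gives r = 3

r = 3


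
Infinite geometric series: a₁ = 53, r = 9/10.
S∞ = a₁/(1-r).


S∞ = a₁/(1-r) = 53/(1 - 9/10)
= 53/(1/10)
= 530

S∞ = 530


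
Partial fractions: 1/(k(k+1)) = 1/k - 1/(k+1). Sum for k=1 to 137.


1/(k(k+1)) = 1/k - 1/(k+1) (partial fractions)
Telescoping: Σ = 1 - 1/138 = 137/138

Sum = 137/138


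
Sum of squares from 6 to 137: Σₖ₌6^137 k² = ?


Σₖ₌6^137 k² = Σₖ₌₁^137 k² − Σₖ₌₁^5 k²
= 137·138·275/6 − 5·6·11/6
= 866525 − 55 = 866470

Σk² = 866470


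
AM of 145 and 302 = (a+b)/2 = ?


AM = (145 + 302)/2 = 447/2 = 223.5

AM = 223.5


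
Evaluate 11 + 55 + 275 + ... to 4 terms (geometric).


Sₙ = 11×(5^4 - 1)/(5 - 1)
= 11×(625 - 1)/4
= 11×624/4
= 1716

S_4 = 1716


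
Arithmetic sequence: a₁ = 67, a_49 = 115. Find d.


d = (aₙ - a₁)/(n-1)
= (115 - 67)/(49-1)
= 48/48 = 1

d = 1


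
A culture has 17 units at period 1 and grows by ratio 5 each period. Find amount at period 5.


aₙ = a₁·r^(n-1)
= 17×5^4
= 17×625
= 10625

a_5 = 10625


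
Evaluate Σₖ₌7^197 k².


Σₖ₌7^197 k² = Σₖ₌₁^197 k² − Σₖ₌₁^6 k²
= 197·198·395/6 − 6·7·13/6
= 2567895 − 91 = 2567804

Σk² = 2567804


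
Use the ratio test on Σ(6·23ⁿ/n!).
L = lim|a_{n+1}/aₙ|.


aₙ = 6·23^n/n!
a_{n+1}/aₙ = 23^(n+1)/(n+1)! × n!/23^n  (constant 6 cancels)
= 23/(n+1)
L = lim(n→∞) 23/(n+1) = 0
L < 1 → series CONVERGES

Converges (ratio test: L = 0 < 1)


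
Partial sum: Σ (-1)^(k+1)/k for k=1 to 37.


S = 1 - 1/2 + 1/3 - 1/4 + 1/5 - 1/6 + 1/7 - 1/8 ± ...
= 0.7065
(Full series converges to +ln(2) ≈ +0.6931)

S_37 = 0.7065


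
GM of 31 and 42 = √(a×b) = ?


GM = √(31×42) = √1302 = 36.0832

GM = 36.0832


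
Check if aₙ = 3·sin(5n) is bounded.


For all n, -1 ≤ sin(5n) ≤ 1, so -3 ≤ 3·sin(5n) ≤ 3
Lower bound: -3, Upper bound: 3
The sequence IS bounded

Bounded (-3 ≤ aₙ ≤ 3)


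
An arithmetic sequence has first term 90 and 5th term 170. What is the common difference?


d = (aₙ - a₁)/(n-1)
= (170 - 90)/(5-1)
= 80/4 = 20

d = 20


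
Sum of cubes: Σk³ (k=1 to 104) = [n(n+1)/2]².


n(n+1)/2 = 104×105/2 = 5460
Σk³ = 5460² = 29811600

Σk³ = 29811600


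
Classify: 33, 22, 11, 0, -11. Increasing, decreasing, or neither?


Differences: -11, -11, -11, -11
All differences < 0 → strictly DECREASING

Monotonically decreasing


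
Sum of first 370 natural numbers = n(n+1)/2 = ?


n(n+1)/2 = 370×371/2 = 137270/2 = 68635

Σk = 68635


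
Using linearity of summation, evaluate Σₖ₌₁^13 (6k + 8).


Σ(6k+8) = 6·Σk + 8·n
= 6·91 + 8·13
= 546 + 104 = 650

Σ = 650


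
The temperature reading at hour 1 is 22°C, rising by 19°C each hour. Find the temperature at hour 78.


aₙ = a₁ + (n-1)d
= 22 + (78-1)×19
= 22 + 1463
= 1485

a_78 = 1485


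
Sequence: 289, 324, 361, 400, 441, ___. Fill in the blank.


Pattern: perfect squares: n²
Terms: 289, 324, 361, 400, 441
Next term = 484

Next term = 484


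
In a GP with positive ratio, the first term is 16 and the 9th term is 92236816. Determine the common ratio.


r^(n-1) = aₙ/a₁
r^8 = 92236816/16 = 5764801
r = 5764801^(1/8)
= ±7; taking r > 0 gives r = 7

r = 7


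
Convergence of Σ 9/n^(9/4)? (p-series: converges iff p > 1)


p-series test: Σ c/n^p converges if p > 1, diverges if p ≤ 1 (constant c > 0 doesn't affect convergence).
p = 9/4
9/4 > 1 → CONVERGES

Converges (p = 9/4 > 1)


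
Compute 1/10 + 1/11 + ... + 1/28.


Σₖ₌10^28 1/k = 1/10 + 1/11 + 1/12 + ... + 1/28
= 88200436013/80313433200
≈ 1.0982

Sum = 88200436013/80313433200 ≈ 1.0982


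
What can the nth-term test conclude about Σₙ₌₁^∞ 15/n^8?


lim(n→∞) 15/n^8 = 0
lim aₙ = 0 → nth-term test is INCONCLUSIVE
(Need other tests; this is actually a convergent p-series with p=8 > 1)

Inconclusive (lim aₙ = 0; need another test)


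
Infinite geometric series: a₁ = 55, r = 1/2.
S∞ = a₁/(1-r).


S∞ = a₁/(1-r) = 55/(1 - 1/2)
= 55/(1/2)
= 110

S∞ = 110


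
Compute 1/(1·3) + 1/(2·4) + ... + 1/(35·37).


1/(k(k+2)) = (1/2)·(1/k - 1/(k+2)) (partial fractions)
Telescoping: Σ = (1/2)·(1 + 1/2 - 1/36 - 1/37) = 1925/2664

Sum = 1925/2664


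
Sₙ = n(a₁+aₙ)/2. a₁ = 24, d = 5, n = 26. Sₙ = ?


aₙ = 24 + (26-1)×5 = 149
Sₙ = n(a₁+aₙ)/2 = 26×(24+149)/2
= 26×173/2 = 2249

S_26 = 2249


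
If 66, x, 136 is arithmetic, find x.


AM = (66 + 136)/2 = 202/2 = 101

AM = 101


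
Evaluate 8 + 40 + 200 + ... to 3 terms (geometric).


Sₙ = 8×(5^3 - 1)/(5 - 1)
= 8×(125 - 1)/4
= 8×124/4
= 248

S_3 = 248


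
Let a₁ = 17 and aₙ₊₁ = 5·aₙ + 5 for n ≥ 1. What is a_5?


Computing step by step:
a_1 = 17
a_2 = 90
a_3 = 455
a_4 = 2280
a_5 = 11405


a_5 = 11405


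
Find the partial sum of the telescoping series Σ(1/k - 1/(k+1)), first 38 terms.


Telescoping: adjacent terms cancel.
= 1/1 - 1/39
= 1 - 1/39 = 38/39

Sum = 38/39


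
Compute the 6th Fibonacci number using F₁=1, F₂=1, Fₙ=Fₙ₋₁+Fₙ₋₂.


Fibonacci sequence: 1, 1, 2, 3, 5, 8
F(6) = 8

F(6) = 8


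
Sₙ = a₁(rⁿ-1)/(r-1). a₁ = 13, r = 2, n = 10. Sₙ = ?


Sₙ = 13×(2^10 - 1)/(2 - 1)
= 13×(1024 - 1)/1
= 13×1023/1
= 13299

S_10 = 13299


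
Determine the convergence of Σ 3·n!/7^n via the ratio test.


aₙ = 3·n!/7^n
a_{n+1}/aₙ = (n+1)!/7^(n+1) × 7^n/n!  (constant 3 cancels)
= (n+1)/7
L = lim(n→∞) (n+1)/7 = ∞
L > 1 → series DIVERGES

Diverges (ratio test: L = ∞ > 1)


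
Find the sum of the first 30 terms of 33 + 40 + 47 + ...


aₙ = 33 + (30-1)×7 = 236
Sₙ = n(a₁+aₙ)/2 = 30×(33+236)/2
= 30×269/2 = 4035

S_30 = 4035


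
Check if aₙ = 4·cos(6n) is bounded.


For all n, -1 ≤ cos(6n) ≤ 1, so -4 ≤ 4·cos(6n) ≤ 4
Lower bound: -4, Upper bound: 4
The sequence IS bounded

Bounded (-4 ≤ aₙ ≤ 4)


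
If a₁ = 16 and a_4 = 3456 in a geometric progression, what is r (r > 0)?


r^(n-1) = aₙ/a₁
r^3 = 3456/16 = 216
r = 216^(1/3)
= 6

r = 6


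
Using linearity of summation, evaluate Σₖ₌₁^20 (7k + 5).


Σ(7k+5) = 7·Σk + 5·n
= 7·210 + 5·20
= 1470 + 100 = 1570

Σ = 1570


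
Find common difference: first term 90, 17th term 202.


d = (aₙ - a₁)/(n-1)
= (202 - 90)/(17-1)
= 112/16 = 7

d = 7


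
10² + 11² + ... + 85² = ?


Σₖ₌10^85 k² = Σₖ₌₁^85 k² − Σₖ₌₁^9 k²
= 85·86·171/6 − 9·10·19/6
= 208335 − 285 = 208050

Σk² = 208050


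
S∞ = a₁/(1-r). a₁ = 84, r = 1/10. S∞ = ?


S∞ = a₁/(1-r) = 84/(1 - 1/10)
= 84/(9/10)
= 280/3

S∞ = 280/3


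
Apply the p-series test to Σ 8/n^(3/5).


p-series test: Σ c/n^p converges if p > 1, diverges if p ≤ 1 (constant c > 0 doesn't affect convergence).
p = 3/5
3/5 ≤ 1 → DIVERGES

Diverges (p = 3/5 ≤ 1)


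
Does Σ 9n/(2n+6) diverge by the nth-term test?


lim(n→∞) 9n/(2n+6) = 9/2 = 9/2  (divide numerator and denominator by n)
lim aₙ = 9/2 ≠ 0 → series DIVERGES

Diverges (lim aₙ = 9/2 ≠ 0)


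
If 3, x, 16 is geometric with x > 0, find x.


GM = √(3×16) = √48 = 6.9282

GM = 6.9282


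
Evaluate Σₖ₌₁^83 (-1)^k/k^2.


S = -1 + 1/4 - 1/9 + 1/16 - 1/25 + 1/36 - 1/49 + 1/64 ± ...
= -0.8225
(Full series converges to -π²/12 ≈ -0.8225)

S_83 = -0.8225


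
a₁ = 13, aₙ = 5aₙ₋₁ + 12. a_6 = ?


Computing step by step:
a_1 = 13
a_2 = 77
a_3 = 397
a_4 = 1997
a_5 = 9997
a_6 = 49997


a_6 = 49997


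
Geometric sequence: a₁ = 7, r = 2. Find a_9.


aₙ = a₁·r^(n-1)
= 7×2^8
= 7×256
= 1792

a_9 = 1792


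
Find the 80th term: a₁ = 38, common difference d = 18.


aₙ = a₁ + (n-1)d
= 38 + (80-1)×18
= 38 + 1422
= 1460

a_80 = 1460


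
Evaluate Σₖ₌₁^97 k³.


n(n+1)/2 = 97×98/2 = 4753
Σk³ = 4753² = 22591009

Σk³ = 22591009


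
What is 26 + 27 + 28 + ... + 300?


Σₖ₌26^300 k = Σₖ₌₁^300 k − Σₖ₌₁^25 k
= 300·301/2 − 25·26/2
= 45150 − 325 = 44825

Σk = 44825


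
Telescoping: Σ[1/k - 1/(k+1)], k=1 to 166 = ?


Telescoping: adjacent terms cancel.
= 1/1 - 1/167
= 1 - 1/167 = 166/167

Sum = 166/167


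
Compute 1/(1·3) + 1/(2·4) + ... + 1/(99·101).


1/(k(k+2)) = (1/2)·(1/k - 1/(k+2)) (partial fractions)
Telescoping: Σ = (1/2)·(1 + 1/2 - 1/100 - 1/101) = 14949/20200

Sum = 14949/20200


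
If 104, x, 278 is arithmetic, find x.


AM = (104 + 278)/2 = 382/2 = 191

AM = 191


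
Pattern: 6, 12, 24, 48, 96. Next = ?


Pattern: geometric (r=2)
Terms: 6, 12, 24, 48, 96
Next term = 192

Next term = 192


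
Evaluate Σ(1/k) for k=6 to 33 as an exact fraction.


Σₖ₌6^33 1/k = 1/6 + 1/7 + 1/8 + ... + 1/33
= 23701413189829/13127595717600
≈ 1.8055

Sum = 23701413189829/13127595717600 ≈ 1.8055


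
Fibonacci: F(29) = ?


Fibonacci sequence: 1, 1, 2, 3, 5, 8, 13, 21, 34, 55, 89, ...
F(29) = 514229

F(29) = 514229


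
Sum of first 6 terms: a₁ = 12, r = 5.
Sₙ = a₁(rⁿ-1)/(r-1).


Sₙ = 12×(5^6 - 1)/(5 - 1)
= 12×(15625 - 1)/4
= 12×15624/4
= 46872

S_6 = 46872


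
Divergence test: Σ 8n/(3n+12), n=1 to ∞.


lim(n→∞) 8n/(3n+12) = 8/3 = 8/3  (divide numerator and denominator by n)
lim aₙ = 8/3 ≠ 0 → series DIVERGES

Diverges (lim aₙ = 8/3 ≠ 0)


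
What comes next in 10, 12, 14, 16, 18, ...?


Pattern: arithmetic (d=2)
Terms: 10, 12, 14, 16, 18
Next term = 20

Next term = 20


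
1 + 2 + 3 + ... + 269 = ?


n(n+1)/2 = 269×270/2 = 72630/2 = 36315

Σk = 36315


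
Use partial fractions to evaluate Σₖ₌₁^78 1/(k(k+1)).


1/(k(k+1)) = 1/k - 1/(k+1) (partial fractions)
Telescoping: Σ = 1 - 1/79 = 78/79

Sum = 78/79


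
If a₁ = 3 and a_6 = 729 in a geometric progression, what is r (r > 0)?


r^(n-1) = aₙ/a₁
r^5 = 729/3 = 243
r = 243^(1/5)
= 3

r = 3


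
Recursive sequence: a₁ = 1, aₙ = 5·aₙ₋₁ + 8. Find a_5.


Computing step by step:
a_1 = 1
a_2 = 13
a_3 = 73
a_4 = 373
a_5 = 1873


a_5 = 1873


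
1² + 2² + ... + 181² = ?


n = 181
n(n+1)(2n+1)/6 = 181×182×363/6
= 11957946/6 = 1992991

Σk² = 1992991


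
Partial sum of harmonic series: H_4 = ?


H_4 = 1/1 + 1/2 + 1/3 + 1/4
= 25/12
≈ 2.0833

H_4 = 25/12 ≈ 2.0833


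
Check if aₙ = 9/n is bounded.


a₁ = 9, a₂ = 9/2, a₃ = 9/3, ...
0 < aₙ ≤ 9 for all n ≥ 1
Lower bound: 0, Upper bound: 9
The sequence IS bounded

Bounded (0 < aₙ ≤ 9)


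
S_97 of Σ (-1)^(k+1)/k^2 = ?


S = 1 - 1/4 + 1/9 - 1/16 + 1/25 - 1/36 + 1/49 - 1/64 ± ...
= 0.8225
(Full series converges to +π²/12 ≈ +0.8225)

S_97 = 0.8225


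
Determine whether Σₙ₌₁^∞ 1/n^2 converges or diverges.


p-series test: Σ c/n^p converges if p > 1, diverges if p ≤ 1 (constant c > 0 doesn't affect convergence).
p = 2
2 > 1 → CONVERGES

Converges (p = 2 > 1)


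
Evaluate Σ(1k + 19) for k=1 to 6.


Σ(1k+19) = 1·Σk + 19·n
= 1·21 + 19·6
= 21 + 114 = 135

Σ = 135


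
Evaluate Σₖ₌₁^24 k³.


n(n+1)/2 = 24×25/2 = 300
Σk³ = 300² = 90000

Σk³ = 90000


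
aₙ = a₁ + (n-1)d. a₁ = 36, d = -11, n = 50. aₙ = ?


aₙ = a₁ + (n-1)d
= 36 + (50-1)×-11
= 36 - 539
= -503

a_50 = -503


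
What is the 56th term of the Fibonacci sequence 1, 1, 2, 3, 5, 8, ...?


Fibonacci sequence: 1, 1, 2, 3, 5, 8, 13, 21, 34, 55, 89, ...
F(56) = 225851433717

F(56) = 225851433717


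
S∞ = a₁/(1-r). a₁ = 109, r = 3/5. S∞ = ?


S∞ = a₁/(1-r) = 109/(1 - 3/5)
= 109/(2/5)
= 545/2

S∞ = 545/2


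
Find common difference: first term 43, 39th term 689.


d = (aₙ - a₁)/(n-1)
= (689 - 43)/(39-1)
= 646/38 = 17

d = 17


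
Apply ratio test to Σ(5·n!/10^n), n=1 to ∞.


aₙ = 5·n!/10^n
a_{n+1}/aₙ = (n+1)!/10^(n+1) × 10^n/n!  (constant 5 cancels)
= (n+1)/10
L = lim(n→∞) (n+1)/10 = ∞
L > 1 → series DIVERGES

Diverges (ratio test: L = ∞ > 1)


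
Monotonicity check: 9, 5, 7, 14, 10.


Differences: -4, 2, 7, -4
Difference at position 2 is +2 (> 0) but position 1 is -4 (< 0) — sequence both rises and falls
→ NOT monotonic

Not monotonic


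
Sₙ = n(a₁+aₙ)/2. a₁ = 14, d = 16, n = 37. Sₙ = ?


aₙ = 14 + (37-1)×16 = 590
Sₙ = n(a₁+aₙ)/2 = 37×(14+590)/2
= 37×604/2 = 11174

S_37 = 11174


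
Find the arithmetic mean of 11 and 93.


AM = (11 + 93)/2 = 104/2 = 52

AM = 52


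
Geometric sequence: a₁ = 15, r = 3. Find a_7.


aₙ = a₁·r^(n-1)
= 15×3^6
= 15×729
= 10935

a_7 = 10935


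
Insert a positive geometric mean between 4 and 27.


GM = √(4×27) = √108 = 10.3923

GM = 10.3923


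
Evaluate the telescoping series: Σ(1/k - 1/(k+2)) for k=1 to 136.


Telescoping with gap 2: two head and two tail terms survive.
= (1 + 1/2) - (1/137 + 1/138)
= 3/2 - 1/137 - 1/138 = 14042/9453

Sum = 14042/9453


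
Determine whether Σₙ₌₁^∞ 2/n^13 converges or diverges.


p-series test: Σ c/n^p converges if p > 1, diverges if p ≤ 1 (constant c > 0 doesn't affect convergence).
p = 13
13 > 1 → CONVERGES

Converges (p = 13 > 1)


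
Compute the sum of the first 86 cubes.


n(n+1)/2 = 86×87/2 = 3741
Σk³ = 3741² = 13995081

Σk³ = 13995081


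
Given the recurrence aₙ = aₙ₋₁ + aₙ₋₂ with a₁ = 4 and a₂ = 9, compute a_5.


Computing iteratively: 4, 9, 13, 22, 35
a_5 = 35

a_5 = 35


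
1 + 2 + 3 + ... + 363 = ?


n(n+1)/2 = 363×364/2 = 132132/2 = 66066

Σk = 66066


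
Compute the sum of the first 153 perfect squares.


n = 153
n(n+1)(2n+1)/6 = 153×154×307/6
= 7233534/6 = 1205589

Σk² = 1205589


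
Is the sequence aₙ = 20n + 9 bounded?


aₙ = 20n + 9 → as n→∞, aₙ→∞
No finite upper bound exists
The sequence is UNBOUNDED

Unbounded (aₙ → ∞ as n → ∞)


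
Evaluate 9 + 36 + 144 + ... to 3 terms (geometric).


Sₙ = 9×(4^3 - 1)/(4 - 1)
= 9×(64 - 1)/3
= 9×63/3
= 189

S_3 = 189


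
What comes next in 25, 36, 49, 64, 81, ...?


Pattern: perfect squares: n²
Terms: 25, 36, 49, 64, 81
Next term = 100

Next term = 100


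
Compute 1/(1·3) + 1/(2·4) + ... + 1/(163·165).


1/(k(k+2)) = (1/2)·(1/k - 1/(k+2)) (partial fractions)
Telescoping: Σ = (1/2)·(1 + 1/2 - 1/164 - 1/165) = 40261/54120

Sum = 40261/54120


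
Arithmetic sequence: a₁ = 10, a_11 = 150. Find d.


d = (aₙ - a₁)/(n-1)
= (150 - 10)/(11-1)
= 140/10 = 14

d = 14


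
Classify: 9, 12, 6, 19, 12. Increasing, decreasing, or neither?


Differences: 3, -6, 13, -7
Difference at position 1 is +3 (> 0) but position 2 is -6 (< 0) — sequence both rises and falls
→ NOT monotonic

Not monotonic


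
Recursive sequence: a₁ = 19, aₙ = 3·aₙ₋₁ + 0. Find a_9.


Computing step by step:
a_1 = 19
a_2 = 57
a_3 = 171
a_4 = 513
a_5 = 1539
a_6 = 4617
a_7 = 13851
a_8 = 41553
a_9 = 124659


a_9 = 124659


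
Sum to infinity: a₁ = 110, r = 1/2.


S∞ = a₁/(1-r) = 110/(1 - 1/2)
= 110/(1/2)
= 220

S∞ = 220


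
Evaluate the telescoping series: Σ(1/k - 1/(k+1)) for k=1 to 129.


Telescoping: adjacent terms cancel.
= 1/1 - 1/130
= 1 - 1/130 = 129/130

Sum = 129/130


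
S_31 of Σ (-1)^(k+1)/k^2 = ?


S = 1 - 1/4 + 1/9 - 1/16 + 1/25 - 1/36 + 1/49 - 1/64 ± ...
= 0.823
(Full series converges to +π²/12 ≈ +0.8225)

S_31 = 0.823


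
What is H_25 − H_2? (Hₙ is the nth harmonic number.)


Σₖ₌3^25 1/k = 1/3 + 1/4 + 1/5 + ... + 1/25
= 20666950267/8923714800
≈ 2.316

Sum = 20666950267/8923714800 ≈ 2.316


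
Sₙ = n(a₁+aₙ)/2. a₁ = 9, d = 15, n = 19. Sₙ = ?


aₙ = 9 + (19-1)×15 = 279
Sₙ = n(a₁+aₙ)/2 = 19×(9+279)/2
= 19×288/2 = 2736

S_19 = 2736


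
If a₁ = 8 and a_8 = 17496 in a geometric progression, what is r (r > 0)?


r^(n-1) = aₙ/a₁
r^7 = 17496/8 = 2187
r = 2187^(1/7)
= 3

r = 3


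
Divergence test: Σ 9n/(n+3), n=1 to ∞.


lim(n→∞) 9n/(n+3) = 9/1 = 9  (divide numerator and denominator by n)
lim aₙ = 9 ≠ 0 → series DIVERGES

Diverges (lim aₙ = 9 ≠ 0)


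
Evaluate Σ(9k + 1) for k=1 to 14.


Σ(9k+1) = 9·Σk + 1·n
= 9·105 + 1·14
= 945 + 14 = 959

Σ = 959


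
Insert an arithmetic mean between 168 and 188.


AM = (168 + 188)/2 = 356/2 = 178

AM = 178


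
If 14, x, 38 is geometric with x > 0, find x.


GM = √(14×38) = √532 = 23.0651

GM = 23.0651


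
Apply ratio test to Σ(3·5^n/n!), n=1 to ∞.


aₙ = 3·5^n/n!
a_{n+1}/aₙ = 5^(n+1)/(n+1)! × n!/5^n  (constant 3 cancels)
= 5/(n+1)
L = lim(n→∞) 5/(n+1) = 0
L < 1 → series CONVERGES

Converges (ratio test: L = 0 < 1)


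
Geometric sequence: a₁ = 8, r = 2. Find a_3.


aₙ = a₁·r^(n-1)
= 8×2^2
= 8×4
= 32

a_3 = 32


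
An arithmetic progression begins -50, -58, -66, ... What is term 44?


aₙ = a₁ + (n-1)d
= -50 + (44-1)×-8
= -50 - 344
= -394

a_44 = -394


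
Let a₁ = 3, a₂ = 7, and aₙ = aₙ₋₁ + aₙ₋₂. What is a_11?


Computing iteratively: 3, 7, 10, 17, 27, 44, 71, 115, 186, 301, 487
a_11 = 487

a_11 = 487


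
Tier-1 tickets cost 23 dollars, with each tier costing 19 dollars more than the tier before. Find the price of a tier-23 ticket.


aₙ = a₁ + (n-1)d
= 23 + (23-1)×19
= 23 + 418
= 441

a_23 = 441


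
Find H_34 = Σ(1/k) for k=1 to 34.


H_34 = 1/1 + 1/2 + 1/3 + ... + 1/34
= 54062195834749/13127595717600
≈ 4.1182

H_34 = 54062195834749/13127595717600 ≈ 4.1182


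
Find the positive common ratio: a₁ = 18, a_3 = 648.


r^(n-1) = aₙ/a₁
r^2 = 648/18 = 36
r = 36^(1/2)
= ±6; taking r > 0 gives r = 6

r = 6


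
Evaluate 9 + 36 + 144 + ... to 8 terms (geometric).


Sₙ = 9×(4^8 - 1)/(4 - 1)
= 9×(65536 - 1)/3
= 9×65535/3
= 196605

S_8 = 196605


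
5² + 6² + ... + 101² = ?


Σₖ₌5^101 k² = Σₖ₌₁^101 k² − Σₖ₌₁^4 k²
= 101·102·203/6 − 4·5·9/6
= 348551 − 30 = 348521

Σk² = 348521


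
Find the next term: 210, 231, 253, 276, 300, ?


Pattern: triangular numbers: n(n+1)/2
Terms: 210, 231, 253, 276, 300
Next term = 325

Next term = 325


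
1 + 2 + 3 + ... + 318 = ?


n(n+1)/2 = 318×319/2 = 101442/2 = 50721

Σk = 50721


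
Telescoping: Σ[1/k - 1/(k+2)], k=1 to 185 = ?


Telescoping with gap 2: two head and two tail terms survive.
= (1 + 1/2) - (1/186 + 1/187)
= 3/2 - 1/186 - 1/187 = 25900/17391

Sum = 25900/17391


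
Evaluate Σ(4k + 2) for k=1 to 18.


Σ(4k+2) = 4·Σk + 2·n
= 4·171 + 2·18
= 684 + 36 = 720

Σ = 720


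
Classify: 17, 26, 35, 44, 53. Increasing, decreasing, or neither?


Differences: 9, 9, 9, 9
All differences > 0 → strictly INCREASING

Monotonically increasing


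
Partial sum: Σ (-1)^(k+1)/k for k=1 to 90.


S = 1 - 1/2 + 1/3 - 1/4 + 1/5 - 1/6 + 1/7 - 1/8 ± ...
= 0.6876
(Full series converges to +ln(2) ≈ +0.6931)

S_90 = 0.6876


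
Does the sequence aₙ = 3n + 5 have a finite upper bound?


aₙ = 3n + 5 → as n→∞, aₙ→∞
No finite upper bound exists
The sequence is UNBOUNDED

Unbounded (aₙ → ∞ as n → ∞)


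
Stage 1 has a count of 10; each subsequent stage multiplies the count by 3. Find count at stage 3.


aₙ = a₁·r^(n-1)
= 10×3^2
= 10×9
= 90

a_3 = 90


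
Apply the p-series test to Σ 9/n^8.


p-series test: Σ c/n^p converges if p > 1, diverges if p ≤ 1 (constant c > 0 doesn't affect convergence).
p = 8
8 > 1 → CONVERGES

Converges (p = 8 > 1)


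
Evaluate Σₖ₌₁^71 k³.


n(n+1)/2 = 71×72/2 = 2556
Σk³ = 2556² = 6533136

Σk³ = 6533136


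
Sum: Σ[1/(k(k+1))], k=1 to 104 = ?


1/(k(k+1)) = 1/k - 1/(k+1) (partial fractions)
Telescoping: Σ = 1 - 1/105 = 104/105

Sum = 104/105


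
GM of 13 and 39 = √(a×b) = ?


GM = √(13×39) = √507 = 22.5167

GM = 22.5167


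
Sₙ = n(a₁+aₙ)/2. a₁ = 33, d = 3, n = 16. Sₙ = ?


aₙ = 33 + (16-1)×3 = 78
Sₙ = n(a₁+aₙ)/2 = 16×(33+78)/2
= 16×111/2 = 888

S_16 = 888


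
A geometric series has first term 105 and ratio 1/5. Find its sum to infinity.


S∞ = a₁/(1-r) = 105/(1 - 1/5)
= 105/(4/5)
= 525/4

S∞ = 525/4


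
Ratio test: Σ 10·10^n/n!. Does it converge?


aₙ = 10·10^n/n!
a_{n+1}/aₙ = 10^(n+1)/(n+1)! × n!/10^n  (constant 10 cancels)
= 10/(n+1)
L = lim(n→∞) 10/(n+1) = 0
L < 1 → series CONVERGES

Converges (ratio test: L = 0 < 1)


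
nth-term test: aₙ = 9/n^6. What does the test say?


lim(n→∞) 9/n^6 = 0
lim aₙ = 0 → nth-term test is INCONCLUSIVE
(Need other tests; this is actually a convergent p-series with p=6 > 1)

Inconclusive (lim aₙ = 0; need another test)


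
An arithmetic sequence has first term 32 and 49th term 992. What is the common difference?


d = (aₙ - a₁)/(n-1)
= (992 - 32)/(49-1)
= 960/48 = 20

d = 20


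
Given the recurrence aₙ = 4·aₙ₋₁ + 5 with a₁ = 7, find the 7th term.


Computing step by step:
a_1 = 7
a_2 = 33
a_3 = 137
a_4 = 553
a_5 = 2217
a_6 = 8873
a_7 = 35497


a_7 = 35497


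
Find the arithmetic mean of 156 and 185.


AM = (156 + 185)/2 = 341/2 = 170.5

AM = 170.5


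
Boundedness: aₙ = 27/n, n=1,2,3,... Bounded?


a₁ = 27, a₂ = 27/2, a₃ = 27/3, ...
0 < aₙ ≤ 27 for all n ≥ 1
Lower bound: 0, Upper bound: 27
The sequence IS bounded

Bounded (0 < aₙ ≤ 27)


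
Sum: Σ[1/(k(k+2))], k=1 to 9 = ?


1/(k(k+2)) = (1/2)·(1/k - 1/(k+2)) (partial fractions)
Telescoping: Σ = (1/2)·(1 + 1/2 - 1/10 - 1/11) = 36/55

Sum = 36/55


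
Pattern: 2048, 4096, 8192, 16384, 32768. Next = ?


Pattern: powers of 2: 2ⁿ
Terms: 2048, 4096, 8192, 16384, 32768
Next term = 65536

Next term = 65536


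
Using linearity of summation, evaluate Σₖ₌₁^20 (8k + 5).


Σ(8k+5) = 8·Σk + 5·n
= 8·210 + 5·20
= 1680 + 100 = 1780

Σ = 1780


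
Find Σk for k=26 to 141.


Σₖ₌26^141 k = Σₖ₌₁^141 k − Σₖ₌₁^25 k
= 141·142/2 − 25·26/2
= 10011 − 325 = 9686

Σk = 9686


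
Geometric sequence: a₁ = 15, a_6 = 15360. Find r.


r^(n-1) = aₙ/a₁
r^5 = 15360/15 = 1024
r = 1024^(1/5)
= 4

r = 4


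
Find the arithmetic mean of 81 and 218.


AM = (81 + 218)/2 = 299/2 = 149.5

AM = 149.5


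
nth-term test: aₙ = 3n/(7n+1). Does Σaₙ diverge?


lim(n→∞) 3n/(7n+1) = 3/7 = 3/7  (divide numerator and denominator by n)
lim aₙ = 3/7 ≠ 0 → series DIVERGES

Diverges (lim aₙ = 3/7 ≠ 0)


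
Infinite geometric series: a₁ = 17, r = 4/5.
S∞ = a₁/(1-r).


S∞ = a₁/(1-r) = 17/(1 - 4/5)
= 17/(1/5)
= 85

S∞ = 85


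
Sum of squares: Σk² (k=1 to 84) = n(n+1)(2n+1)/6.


n = 84
n(n+1)(2n+1)/6 = 84×85×169/6
= 1206660/6 = 201110

Σk² = 201110


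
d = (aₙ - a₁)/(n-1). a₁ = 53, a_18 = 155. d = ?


d = (aₙ - a₁)/(n-1)
= (155 - 53)/(18-1)
= 102/17 = 6

d = 6


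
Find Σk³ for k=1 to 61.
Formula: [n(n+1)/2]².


n(n+1)/2 = 61×62/2 = 1891
Σk³ = 1891² = 3575881

Σk³ = 3575881


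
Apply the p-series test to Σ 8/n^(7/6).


p-series test: Σ c/n^p converges if p > 1, diverges if p ≤ 1 (constant c > 0 doesn't affect convergence).
p = 7/6
7/6 > 1 → CONVERGES

Converges (p = 7/6 > 1)


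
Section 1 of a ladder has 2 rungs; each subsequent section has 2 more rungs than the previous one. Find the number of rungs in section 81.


aₙ = a₁ + (n-1)d
= 2 + (81-1)×2
= 2 + 160
= 162

a_81 = 162


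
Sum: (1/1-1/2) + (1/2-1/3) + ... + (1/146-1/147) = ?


Telescoping: adjacent terms cancel.
= 1/1 - 1/147
= 1 - 1/147 = 146/147

Sum = 146/147


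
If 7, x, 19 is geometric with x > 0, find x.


GM = √(7×19) = √133 = 11.5326

GM = 11.5326


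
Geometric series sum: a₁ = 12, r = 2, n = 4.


Sₙ = 12×(2^4 - 1)/(2 - 1)
= 12×(16 - 1)/1
= 12×15/1
= 180

S_4 = 180


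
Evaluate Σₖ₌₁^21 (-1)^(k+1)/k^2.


S = 1 - 1/4 + 1/9 - 1/16 + 1/25 - 1/36 + 1/49 - 1/64 ± ...
= 0.8235
(Full series converges to +π²/12 ≈ +0.8225)

S_21 = 0.8235


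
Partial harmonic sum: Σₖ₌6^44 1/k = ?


Σₖ₌6^44 1/k = 1/6 + 1/7 + 1/8 + ... + 1/44
= 2811602488175143027/1345655451257488800
≈ 2.0894

Sum = 2811602488175143027/1345655451257488800 ≈ 2.0894


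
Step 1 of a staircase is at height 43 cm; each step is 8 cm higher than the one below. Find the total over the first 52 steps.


aₙ = 43 + (52-1)×8 = 451
Sₙ = n(a₁+aₙ)/2 = 52×(43+451)/2
= 52×494/2 = 12844

S_52 = 12844


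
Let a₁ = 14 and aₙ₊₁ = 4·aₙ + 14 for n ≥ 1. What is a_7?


Computing step by step:
a_1 = 14
a_2 = 70
a_3 = 294
a_4 = 1190
a_5 = 4774
a_6 = 19110
a_7 = 76454


a_7 = 76454


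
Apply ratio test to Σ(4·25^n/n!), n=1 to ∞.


aₙ = 4·25^n/n!
a_{n+1}/aₙ = 25^(n+1)/(n+1)! × n!/25^n  (constant 4 cancels)
= 25/(n+1)
L = lim(n→∞) 25/(n+1) = 0
L < 1 → series CONVERGES

Converges (ratio test: L = 0 < 1)


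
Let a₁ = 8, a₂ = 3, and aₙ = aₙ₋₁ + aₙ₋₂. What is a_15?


Computing iteratively: 8, 3, 11, 14, 25, 39, 64, 103, 167, 270, 437, 707, ...
a_15 = 2995

a_15 = 2995


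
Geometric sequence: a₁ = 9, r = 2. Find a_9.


aₙ = a₁·r^(n-1)
= 9×2^8
= 9×256
= 2304

a_9 = 2304


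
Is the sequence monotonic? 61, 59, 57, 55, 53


Differences: -2, -2, -2, -2
All differences < 0 → strictly DECREASING

Monotonically decreasing


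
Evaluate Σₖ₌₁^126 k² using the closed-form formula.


n = 126
n(n+1)(2n+1)/6 = 126×127×253/6
= 4048506/6 = 674751

Σk² = 674751


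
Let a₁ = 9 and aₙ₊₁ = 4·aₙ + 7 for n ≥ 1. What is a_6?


Computing step by step:
a_1 = 9
a_2 = 43
a_3 = 179
a_4 = 723
a_5 = 2899
a_6 = 11603


a_6 = 11603


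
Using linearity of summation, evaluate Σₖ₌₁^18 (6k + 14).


Σ(6k+14) = 6·Σk + 14·n
= 6·171 + 14·18
= 1026 + 252 = 1278

Σ = 1278


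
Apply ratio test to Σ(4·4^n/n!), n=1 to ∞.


aₙ = 4·4^n/n!
a_{n+1}/aₙ = 4^(n+1)/(n+1)! × n!/4^n  (constant 4 cancels)
= 4/(n+1)
L = lim(n→∞) 4/(n+1) = 0
L < 1 → series CONVERGES

Converges (ratio test: L = 0 < 1)


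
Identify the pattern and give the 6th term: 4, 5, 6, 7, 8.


Pattern: arithmetic (d=1)
Terms: 4, 5, 6, 7, 8
Next term = 9

Next term = 9


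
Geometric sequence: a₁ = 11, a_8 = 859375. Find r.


r^(n-1) = aₙ/a₁
r^7 = 859375/11 = 78125
r = 78125^(1/7)
= 5

r = 5


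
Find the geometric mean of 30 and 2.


GM = √(30×2) = √60 = 7.746

GM = 7.746


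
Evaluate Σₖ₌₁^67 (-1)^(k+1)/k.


S = 1 - 1/2 + 1/3 - 1/4 + 1/5 - 1/6 + 1/7 - 1/8 ± ...
= 0.7006
(Full series converges to +ln(2) ≈ +0.6931)

S_67 = 0.7006


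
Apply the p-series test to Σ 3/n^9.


p-series test: Σ c/n^p converges if p > 1, diverges if p ≤ 1 (constant c > 0 doesn't affect convergence).
p = 9
9 > 1 → CONVERGES

Converges (p = 9 > 1)


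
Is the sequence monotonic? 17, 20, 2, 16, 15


Differences: 3, -18, 14, -1
Difference at position 1 is +3 (> 0) but position 2 is -18 (< 0) — sequence both rises and falls
→ NOT monotonic

Not monotonic


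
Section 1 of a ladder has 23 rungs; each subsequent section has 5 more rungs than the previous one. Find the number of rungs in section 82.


aₙ = a₁ + (n-1)d
= 23 + (82-1)×5
= 23 + 405
= 428

a_82 = 428


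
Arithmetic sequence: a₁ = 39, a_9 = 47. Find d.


d = (aₙ - a₁)/(n-1)
= (47 - 39)/(9-1)
= 8/8 = 1

d = 1


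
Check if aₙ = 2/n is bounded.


a₁ = 2, a₂ = 2/2, a₃ = 2/3, ...
0 < aₙ ≤ 2 for all n ≥ 1
Lower bound: 0, Upper bound: 2
The sequence IS bounded

Bounded (0 < aₙ ≤ 2)


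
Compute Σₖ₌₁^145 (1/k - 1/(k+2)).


Telescoping with gap 2: two head and two tail terms survive.
= (1 + 1/2) - (1/146 + 1/147)
= 3/2 - 1/146 - 1/147 = 15950/10731

Sum = 15950/10731


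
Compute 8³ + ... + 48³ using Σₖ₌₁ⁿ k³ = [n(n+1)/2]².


Σₖ₌8^48 k³ = [48·49/2]² − [7·8/2]²
= 1382976 − 784 = 1382192

Σk³ = 1382192


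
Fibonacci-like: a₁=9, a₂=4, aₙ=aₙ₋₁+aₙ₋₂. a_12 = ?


Computing iteratively: 9, 4, 13, 17, 30, 47, 77, 124, 201, 325, 526, 851
a_12 = 851

a_12 = 851


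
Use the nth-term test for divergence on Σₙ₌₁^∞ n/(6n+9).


lim(n→∞) n/(6n+9) = 1/6 = 1/6  (divide numerator and denominator by n)
lim aₙ = 1/6 ≠ 0 → series DIVERGES

Diverges (lim aₙ = 1/6 ≠ 0)


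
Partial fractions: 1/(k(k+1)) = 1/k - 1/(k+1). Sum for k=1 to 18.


1/(k(k+1)) = 1/k - 1/(k+1) (partial fractions)
Telescoping: Σ = 1 - 1/19 = 18/19

Sum = 18/19


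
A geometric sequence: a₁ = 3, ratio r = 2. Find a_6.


aₙ = a₁·r^(n-1)
= 3×2^5
= 3×32
= 96

a_6 = 96


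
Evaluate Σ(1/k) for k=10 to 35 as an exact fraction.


Σₖ₌10^35 1/k = 1/10 + 1/11 + 1/12 + ... + 1/35
= 2471388351727/1875370816800
≈ 1.3178

Sum = 2471388351727/1875370816800 ≈ 1.3178


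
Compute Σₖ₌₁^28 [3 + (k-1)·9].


aₙ = 3 + (28-1)×9 = 246
Sₙ = n(a₁+aₙ)/2 = 28×(3+246)/2
= 28×249/2 = 3486

S_28 = 3486


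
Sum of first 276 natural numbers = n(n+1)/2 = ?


n(n+1)/2 = 276×277/2 = 76452/2 = 38226

Σk = 38226


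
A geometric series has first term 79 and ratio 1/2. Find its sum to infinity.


S∞ = a₁/(1-r) = 79/(1 - 1/2)
= 79/(1/2)
= 158

S∞ = 158


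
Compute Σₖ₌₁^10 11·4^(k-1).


Sₙ = 11×(4^10 - 1)/(4 - 1)
= 11×(1048576 - 1)/3
= 11×1048575/3
= 3844775

S_10 = 3844775


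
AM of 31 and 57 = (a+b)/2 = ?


AM = (31 + 57)/2 = 88/2 = 44

AM = 44


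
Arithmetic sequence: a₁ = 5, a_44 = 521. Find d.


d = (aₙ - a₁)/(n-1)
= (521 - 5)/(44-1)
= 516/43 = 12

d = 12


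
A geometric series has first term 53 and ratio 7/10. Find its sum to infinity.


S∞ = a₁/(1-r) = 53/(1 - 7/10)
= 53/(3/10)
= 530/3

S∞ = 530/3


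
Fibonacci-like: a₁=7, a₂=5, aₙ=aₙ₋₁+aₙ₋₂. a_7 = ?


Computing iteratively: 7, 5, 12, 17, 29, 46, 75
a_7 = 75

a_7 = 75


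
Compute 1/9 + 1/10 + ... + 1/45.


Σₖ₌9^45 1/k = 1/9 + 1/10 + 1/11 + ... + 1/45
= 15797506267624526569/9419588158802421600
≈ 1.6771

Sum = 15797506267624526569/9419588158802421600 ≈ 1.6771


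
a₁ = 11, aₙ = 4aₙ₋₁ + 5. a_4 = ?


Computing step by step:
a_1 = 11
a_2 = 49
a_3 = 201
a_4 = 809


a_4 = 809


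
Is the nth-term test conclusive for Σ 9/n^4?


lim(n→∞) 9/n^4 = 0
lim aₙ = 0 → nth-term test is INCONCLUSIVE
(Need other tests; this is actually a convergent p-series with p=4 > 1)

Inconclusive (lim aₙ = 0; need another test)
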